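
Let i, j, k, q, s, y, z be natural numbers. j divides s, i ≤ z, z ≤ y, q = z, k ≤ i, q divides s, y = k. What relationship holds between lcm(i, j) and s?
lcm(i, j) divides s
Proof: y = k and z ≤ y, therefore z ≤ k. Since k ≤ i, z ≤ i. Because i ≤ z, z = i. Because q = z and q divides s, z divides s. z = i, so i divides s. From j divides s, lcm(i, j) divides s.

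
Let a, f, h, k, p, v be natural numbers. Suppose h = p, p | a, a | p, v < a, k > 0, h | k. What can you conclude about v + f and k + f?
v + f < k + f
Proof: p | a and a | p, therefore p = a. From h = p, h = a. Because h | k and k > 0, h ≤ k. h = a, so a ≤ k. v < a, so v < k. Then v + f < k + f.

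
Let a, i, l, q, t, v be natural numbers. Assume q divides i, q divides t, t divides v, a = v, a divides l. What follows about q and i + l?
q divides i + l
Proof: q divides t and t divides v, therefore q divides v. Because a = v and a divides l, v divides l. Since q divides v, q divides l. Because q divides i, q divides i + l.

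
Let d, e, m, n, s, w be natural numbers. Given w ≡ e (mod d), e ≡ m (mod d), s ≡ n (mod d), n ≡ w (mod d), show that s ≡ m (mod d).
s ≡ n (mod d) and n ≡ w (mod d), thus s ≡ w (mod d). w ≡ e (mod d), so s ≡ e (mod d). Since e ≡ m (mod d), s ≡ m (mod d).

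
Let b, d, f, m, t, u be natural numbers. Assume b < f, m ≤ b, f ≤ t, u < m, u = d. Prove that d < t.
From u = d and u < m, d < m. b < f and f ≤ t, thus b < t. Since m ≤ b, m < t. Since d < m, d < t.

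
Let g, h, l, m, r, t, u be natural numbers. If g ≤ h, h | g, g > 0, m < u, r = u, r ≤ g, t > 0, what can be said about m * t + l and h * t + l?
m * t + l < h * t + l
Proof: h | g and g > 0, therefore h ≤ g. Since g ≤ h, g = h. Because r = u and r ≤ g, u ≤ g. m < u, so m < g. g = h, so m < h. t > 0, so m * t < h * t. Then m * t + l < h * t + l.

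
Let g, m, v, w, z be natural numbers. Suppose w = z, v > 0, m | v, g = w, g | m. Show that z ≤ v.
From g = w and w = z, g = z. g | m and m | v, so g | v. g = z, so z | v. v > 0, so z ≤ v.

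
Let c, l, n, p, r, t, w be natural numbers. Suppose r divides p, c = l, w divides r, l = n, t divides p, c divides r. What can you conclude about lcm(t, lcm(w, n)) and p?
lcm(t, lcm(w, n)) divides p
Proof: From c = l and l = n, c = n. c divides r, so n divides r. Since w divides r, lcm(w, n) divides r. Since r divides p, lcm(w, n) divides p. Because t divides p, lcm(t, lcm(w, n)) divides p.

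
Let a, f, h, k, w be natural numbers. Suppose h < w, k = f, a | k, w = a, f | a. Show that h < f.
Because k = f and a | k, a | f. Since f | a, a = f. Since w = a, w = f. h < w, so h < f.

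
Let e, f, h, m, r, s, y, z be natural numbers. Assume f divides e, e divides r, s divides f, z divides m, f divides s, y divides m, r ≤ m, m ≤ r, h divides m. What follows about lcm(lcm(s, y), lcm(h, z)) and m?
lcm(lcm(s, y), lcm(h, z)) divides m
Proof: Since f divides s and s divides f, f = s. Because f divides e, s divides e. r ≤ m and m ≤ r, hence r = m. Since e divides r, e divides m. From s divides e, s divides m. Since y divides m, lcm(s, y) divides m. h divides m and z divides m, so lcm(h, z) divides m. Since lcm(s, y) divides m, lcm(lcm(s, y), lcm(h, z)) divides m.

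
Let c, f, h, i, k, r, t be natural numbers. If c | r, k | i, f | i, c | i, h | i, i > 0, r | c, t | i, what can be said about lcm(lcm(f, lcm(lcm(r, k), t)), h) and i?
lcm(lcm(f, lcm(lcm(r, k), t)), h) ≤ i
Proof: From c | r and r | c, c = r. From c | i, r | i. k | i, so lcm(r, k) | i. t | i, so lcm(lcm(r, k), t) | i. Since f | i, lcm(f, lcm(lcm(r, k), t)) | i. Since h | i, lcm(lcm(f, lcm(lcm(r, k), t)), h) | i. i > 0, so lcm(lcm(f, lcm(lcm(r, k), t)), h) ≤ i.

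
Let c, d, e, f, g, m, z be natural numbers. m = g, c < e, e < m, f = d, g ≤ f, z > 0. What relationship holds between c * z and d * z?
c * z < d * z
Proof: Because c < e and e < m, c < m. m = g, so c < g. Since f = d and g ≤ f, g ≤ d. Since c < g, c < d. Because z > 0, c * z < d * z.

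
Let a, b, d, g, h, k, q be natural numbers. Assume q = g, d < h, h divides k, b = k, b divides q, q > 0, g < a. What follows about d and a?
d < a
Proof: b = k and b divides q, therefore k divides q. h divides k, so h divides q. q > 0, so h ≤ q. d < h, so d < q. q = g, so d < g. Since g < a, d < a.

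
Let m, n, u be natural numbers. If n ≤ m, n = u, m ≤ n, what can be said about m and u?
m = u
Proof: m ≤ n and n ≤ m, hence m = n. Since n = u, m = u.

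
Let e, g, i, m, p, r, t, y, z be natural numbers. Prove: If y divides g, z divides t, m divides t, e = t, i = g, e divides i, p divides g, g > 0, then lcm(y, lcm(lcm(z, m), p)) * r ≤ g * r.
z divides t and m divides t, therefore lcm(z, m) divides t. Since i = g and e divides i, e divides g. From e = t, t divides g. Since lcm(z, m) divides t, lcm(z, m) divides g. Since p divides g, lcm(lcm(z, m), p) divides g. y divides g, so lcm(y, lcm(lcm(z, m), p)) divides g. Since g > 0, lcm(y, lcm(lcm(z, m), p)) ≤ g. By multiplying by a non-negative, lcm(y, lcm(lcm(z, m), p)) * r ≤ g * r.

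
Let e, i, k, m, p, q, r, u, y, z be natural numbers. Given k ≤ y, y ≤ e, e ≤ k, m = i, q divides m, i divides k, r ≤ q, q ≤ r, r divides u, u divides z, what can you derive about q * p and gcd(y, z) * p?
q * p divides gcd(y, z) * p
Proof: y ≤ e and e ≤ k, thus y ≤ k. k ≤ y, so k = y. m = i and q divides m, so q divides i. i divides k, so q divides k. k = y, so q divides y. r ≤ q and q ≤ r, therefore r = q. r divides u and u divides z, thus r divides z. r = q, so q divides z. q divides y, so q divides gcd(y, z). Then q * p divides gcd(y, z) * p.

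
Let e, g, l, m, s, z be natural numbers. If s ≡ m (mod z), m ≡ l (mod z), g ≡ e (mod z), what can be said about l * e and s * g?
l * e ≡ s * g (mod z)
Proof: s ≡ m (mod z) and m ≡ l (mod z), therefore s ≡ l (mod z). Combining with g ≡ e (mod z), by multiplying congruences, s * g ≡ l * e (mod z). Then l * e ≡ s * g (mod z).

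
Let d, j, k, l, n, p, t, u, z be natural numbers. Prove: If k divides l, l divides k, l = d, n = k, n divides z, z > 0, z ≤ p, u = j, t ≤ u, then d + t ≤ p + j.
k divides l and l divides k, therefore k = l. l = d, so k = d. Since n = k and n divides z, k divides z. z > 0, so k ≤ z. Because z ≤ p, k ≤ p. k = d, so d ≤ p. From u = j and t ≤ u, t ≤ j. Since d ≤ p, d + t ≤ p + j.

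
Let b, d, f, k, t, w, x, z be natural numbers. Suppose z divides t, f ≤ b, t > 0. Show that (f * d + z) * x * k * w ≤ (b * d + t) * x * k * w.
f ≤ b. By multiplying by a non-negative, f * d ≤ b * d. z divides t and t > 0, hence z ≤ t. Since f * d ≤ b * d, f * d + z ≤ b * d + t. By multiplying by a non-negative, (f * d + z) * x ≤ (b * d + t) * x. By multiplying by a non-negative, (f * d + z) * x * k ≤ (b * d + t) * x * k. By multiplying by a non-negative, (f * d + z) * x * k * w ≤ (b * d + t) * x * k * w.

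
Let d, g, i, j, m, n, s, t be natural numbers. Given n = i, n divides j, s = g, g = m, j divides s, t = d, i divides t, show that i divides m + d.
n = i and n divides j, thus i divides j. s = g and g = m, so s = m. Since j divides s, j divides m. Since i divides j, i divides m. Because t = d and i divides t, i divides d. i divides m, so i divides m + d.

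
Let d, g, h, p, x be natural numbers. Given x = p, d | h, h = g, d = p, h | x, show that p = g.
Since d = p and d | h, p | h. From x = p and h | x, h | p. Since p | h, p = h. Since h = g, p = g.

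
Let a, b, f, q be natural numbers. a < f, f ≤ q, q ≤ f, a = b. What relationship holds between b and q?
b < q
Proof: f ≤ q and q ≤ f, hence f = q. Because a = b and a < f, b < f. f = q, so b < q.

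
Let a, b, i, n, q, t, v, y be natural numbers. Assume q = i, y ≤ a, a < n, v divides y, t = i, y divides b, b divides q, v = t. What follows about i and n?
i < n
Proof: y divides b and b divides q, hence y divides q. Since q = i, y divides i. Because v = t and v divides y, t divides y. Since t = i, i divides y. y divides i, so y = i. Because y ≤ a and a < n, y < n. Since y = i, i < n.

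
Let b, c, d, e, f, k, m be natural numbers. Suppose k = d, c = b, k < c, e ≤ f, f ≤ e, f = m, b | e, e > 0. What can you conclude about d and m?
d < m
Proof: Since c = b and k < c, k < b. k = d, so d < b. e ≤ f and f ≤ e, hence e = f. f = m, so e = m. b | e and e > 0, hence b ≤ e. e = m, so b ≤ m. d < b, so d < m.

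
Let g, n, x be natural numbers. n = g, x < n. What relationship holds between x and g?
x < g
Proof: n = g and x < n. By substitution, x < g.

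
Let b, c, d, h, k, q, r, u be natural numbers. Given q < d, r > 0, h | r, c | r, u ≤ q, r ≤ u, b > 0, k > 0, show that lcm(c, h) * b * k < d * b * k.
Since c | r and h | r, lcm(c, h) | r. Since r > 0, lcm(c, h) ≤ r. r ≤ u, so lcm(c, h) ≤ u. Because u ≤ q and q < d, u < d. Because lcm(c, h) ≤ u, lcm(c, h) < d. From b > 0, lcm(c, h) * b < d * b. Because k > 0, lcm(c, h) * b * k < d * b * k.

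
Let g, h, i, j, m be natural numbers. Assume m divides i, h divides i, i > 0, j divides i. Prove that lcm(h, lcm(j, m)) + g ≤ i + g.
j divides i and m divides i, so lcm(j, m) divides i. Because h divides i, lcm(h, lcm(j, m)) divides i. i > 0, so lcm(h, lcm(j, m)) ≤ i. Then lcm(h, lcm(j, m)) + g ≤ i + g.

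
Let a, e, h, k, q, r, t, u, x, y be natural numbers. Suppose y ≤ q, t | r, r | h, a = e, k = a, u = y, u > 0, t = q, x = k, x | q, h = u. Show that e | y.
From k = a and a = e, k = e. t | r and r | h, hence t | h. Since h = u, t | u. Since t = q, q | u. u > 0, so q ≤ u. Since u = y, q ≤ y. y ≤ q, so q = y. x = k and x | q, thus k | q. Since q = y, k | y. Since k = e, e | y.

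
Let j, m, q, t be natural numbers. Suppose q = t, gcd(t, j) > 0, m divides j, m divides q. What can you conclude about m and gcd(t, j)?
m ≤ gcd(t, j)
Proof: Since q = t and m divides q, m divides t. Because m divides j, m divides gcd(t, j). gcd(t, j) > 0, so m ≤ gcd(t, j).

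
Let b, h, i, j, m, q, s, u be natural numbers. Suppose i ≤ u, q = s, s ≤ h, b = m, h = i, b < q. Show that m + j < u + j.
q = s and b < q, so b < s. h = i and s ≤ h, hence s ≤ i. Since b < s, b < i. b = m, so m < i. i ≤ u, so m < u. Then m + j < u + j.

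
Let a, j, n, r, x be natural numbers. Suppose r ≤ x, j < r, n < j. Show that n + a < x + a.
j < r and r ≤ x, thus j < x. Since n < j, n < x. Then n + a < x + a.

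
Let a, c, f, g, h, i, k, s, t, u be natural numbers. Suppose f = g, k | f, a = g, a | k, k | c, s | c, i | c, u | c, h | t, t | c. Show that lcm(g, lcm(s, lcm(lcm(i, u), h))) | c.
f = g and k | f, therefore k | g. a = g and a | k, therefore g | k. k | g, so k = g. k | c, so g | c. i | c and u | c, thus lcm(i, u) | c. h | t and t | c, so h | c. Because lcm(i, u) | c, lcm(lcm(i, u), h) | c. Since s | c, lcm(s, lcm(lcm(i, u), h)) | c. Since g | c, lcm(g, lcm(s, lcm(lcm(i, u), h))) | c.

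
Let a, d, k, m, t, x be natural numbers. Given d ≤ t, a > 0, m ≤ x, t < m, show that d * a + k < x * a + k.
t < m and m ≤ x, so t < x. Since d ≤ t, d < x. Since a > 0, d * a < x * a. Then d * a + k < x * a + k.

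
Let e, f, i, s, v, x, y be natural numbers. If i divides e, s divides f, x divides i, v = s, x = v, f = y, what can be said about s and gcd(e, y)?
s divides gcd(e, y)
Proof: Since x = v and v = s, x = s. Since x divides i, s divides i. Because i divides e, s divides e. f = y and s divides f, hence s divides y. Because s divides e, s divides gcd(e, y).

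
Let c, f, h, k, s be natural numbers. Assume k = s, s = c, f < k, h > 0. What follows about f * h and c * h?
f * h < c * h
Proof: From k = s and s = c, k = c. f < k, so f < c. Since h > 0, f * h < c * h.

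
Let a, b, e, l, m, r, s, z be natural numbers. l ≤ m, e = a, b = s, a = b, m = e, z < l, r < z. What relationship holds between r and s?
r < s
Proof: a = b and b = s, so a = s. From m = e and e = a, m = a. z < l and l ≤ m, hence z < m. Since m = a, z < a. a = s, so z < s. From r < z, r < s.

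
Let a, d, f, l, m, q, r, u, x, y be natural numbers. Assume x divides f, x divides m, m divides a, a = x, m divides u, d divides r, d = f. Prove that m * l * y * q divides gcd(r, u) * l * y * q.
Because a = x and m divides a, m divides x. x divides m, so x = m. From d = f and d divides r, f divides r. Since x divides f, x divides r. x = m, so m divides r. m divides u, so m divides gcd(r, u). Then m * l divides gcd(r, u) * l. Then m * l * y divides gcd(r, u) * l * y. Then m * l * y * q divides gcd(r, u) * l * y * q.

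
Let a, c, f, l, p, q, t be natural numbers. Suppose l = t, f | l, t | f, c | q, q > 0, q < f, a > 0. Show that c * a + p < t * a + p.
l = t and f | l, hence f | t. Since t | f, f = t. From c | q and q > 0, c ≤ q. Because q < f, c < f. Since f = t, c < t. Since a > 0, c * a < t * a. Then c * a + p < t * a + p.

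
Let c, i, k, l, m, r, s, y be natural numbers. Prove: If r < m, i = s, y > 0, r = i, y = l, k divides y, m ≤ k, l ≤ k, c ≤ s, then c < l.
From r = i and i = s, r = s. Because k divides y and y > 0, k ≤ y. Since y = l, k ≤ l. l ≤ k, so k = l. r < m and m ≤ k, therefore r < k. Since k = l, r < l. From r = s, s < l. Since c ≤ s, c < l.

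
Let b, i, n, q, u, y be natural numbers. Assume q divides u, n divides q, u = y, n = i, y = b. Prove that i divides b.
Because u = y and y = b, u = b. n divides q and q divides u, therefore n divides u. u = b, so n divides b. n = i, so i divides b.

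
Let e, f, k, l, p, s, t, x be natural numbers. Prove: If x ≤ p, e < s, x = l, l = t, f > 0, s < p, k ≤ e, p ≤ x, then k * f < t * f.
x = l and l = t, thus x = t. Since p ≤ x and x ≤ p, p = x. Since e < s and s < p, e < p. p = x, so e < x. Since x = t, e < t. k ≤ e, so k < t. From f > 0, by multiplying by a positive, k * f < t * f.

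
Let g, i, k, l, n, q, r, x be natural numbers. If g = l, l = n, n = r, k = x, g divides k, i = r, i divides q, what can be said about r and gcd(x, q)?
r divides gcd(x, q)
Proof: g = l and l = n, thus g = n. From n = r, g = r. From k = x and g divides k, g divides x. g = r, so r divides x. i = r and i divides q, hence r divides q. r divides x, so r divides gcd(x, q).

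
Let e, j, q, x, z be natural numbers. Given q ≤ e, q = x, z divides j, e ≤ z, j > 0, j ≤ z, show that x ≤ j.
Because q = x and q ≤ e, x ≤ e. Because z divides j and j > 0, z ≤ j. j ≤ z, so z = j. Because e ≤ z, e ≤ j. Since x ≤ e, x ≤ j.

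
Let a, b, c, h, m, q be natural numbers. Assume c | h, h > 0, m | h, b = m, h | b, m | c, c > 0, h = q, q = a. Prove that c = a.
c | h and h > 0, hence c ≤ h. b = m and h | b, thus h | m. Since m | h, m = h. m | c and c > 0, thus m ≤ c. Since m = h, h ≤ c. Since c ≤ h, c = h. Since h = q, c = q. q = a, so c = a.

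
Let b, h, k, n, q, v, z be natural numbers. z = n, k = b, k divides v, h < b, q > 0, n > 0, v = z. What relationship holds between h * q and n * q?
h * q < n * q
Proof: Since v = z and k divides v, k divides z. k = b, so b divides z. Since z = n, b divides n. n > 0, so b ≤ n. Since h < b, h < n. Since q > 0, by multiplying by a positive, h * q < n * q.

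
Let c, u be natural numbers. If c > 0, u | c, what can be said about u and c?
u ≤ c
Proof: u | c and c > 0. By divisors are at most what they divide, u ≤ c.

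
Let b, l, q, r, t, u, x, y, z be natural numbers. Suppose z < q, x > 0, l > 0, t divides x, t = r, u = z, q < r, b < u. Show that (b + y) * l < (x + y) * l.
u = z and b < u, hence b < z. Since z < q, b < q. Since q < r, b < r. Because t = r and t divides x, r divides x. Since x > 0, r ≤ x. b < r, so b < x. Then b + y < x + y. Combining with l > 0, by multiplying by a positive, (b + y) * l < (x + y) * l.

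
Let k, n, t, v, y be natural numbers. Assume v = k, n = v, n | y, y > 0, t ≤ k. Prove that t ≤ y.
Since n = v and n | y, v | y. Since y > 0, v ≤ y. Since v = k, k ≤ y. Since t ≤ k, t ≤ y.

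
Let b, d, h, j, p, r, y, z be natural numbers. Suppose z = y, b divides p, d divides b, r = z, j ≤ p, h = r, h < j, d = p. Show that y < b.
Because h = r and r = z, h = z. Since z = y, h = y. Because d = p and d divides b, p divides b. Because b divides p, p = b. Since h < j and j ≤ p, h < p. p = b, so h < b. Because h = y, y < b.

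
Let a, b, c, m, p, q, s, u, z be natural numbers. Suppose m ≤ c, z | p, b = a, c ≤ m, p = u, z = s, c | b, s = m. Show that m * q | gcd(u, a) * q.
Since z = s and s = m, z = m. p = u and z | p, therefore z | u. z = m, so m | u. c ≤ m and m ≤ c, so c = m. Because b = a and c | b, c | a. c = m, so m | a. m | u, so m | gcd(u, a). Then m * q | gcd(u, a) * q.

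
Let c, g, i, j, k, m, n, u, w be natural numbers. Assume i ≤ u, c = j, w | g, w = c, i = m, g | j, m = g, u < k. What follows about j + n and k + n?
j + n < k + n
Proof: w = c and c = j, hence w = j. Since w | g, j | g. From g | j, g = j. Since m = g, m = j. Since i = m and i ≤ u, m ≤ u. Since m = j, j ≤ u. u < k, so j < k. Then j + n < k + n.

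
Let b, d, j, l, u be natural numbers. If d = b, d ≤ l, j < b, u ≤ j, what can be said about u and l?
u < l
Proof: d = b and d ≤ l, hence b ≤ l. Since j < b, j < l. Since u ≤ j, u < l.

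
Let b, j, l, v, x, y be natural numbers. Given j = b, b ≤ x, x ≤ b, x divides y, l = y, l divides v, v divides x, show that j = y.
b ≤ x and x ≤ b, hence b = x. Since j = b, j = x. l divides v and v divides x, therefore l divides x. Since l = y, y divides x. Since x divides y, x = y. j = x, so j = y.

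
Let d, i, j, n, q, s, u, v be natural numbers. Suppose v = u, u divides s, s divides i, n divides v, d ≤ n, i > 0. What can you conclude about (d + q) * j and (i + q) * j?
(d + q) * j ≤ (i + q) * j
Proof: Because v = u and n divides v, n divides u. u divides s, so n divides s. Since s divides i, n divides i. Since i > 0, n ≤ i. Since d ≤ n, d ≤ i. Then d + q ≤ i + q. By multiplying by a non-negative, (d + q) * j ≤ (i + q) * j.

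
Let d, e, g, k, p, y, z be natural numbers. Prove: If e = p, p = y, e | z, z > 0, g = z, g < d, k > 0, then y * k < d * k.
e = p and p = y, so e = y. From e | z and z > 0, e ≤ z. e = y, so y ≤ z. From g = z and g < d, z < d. y ≤ z, so y < d. k > 0, so y * k < d * k.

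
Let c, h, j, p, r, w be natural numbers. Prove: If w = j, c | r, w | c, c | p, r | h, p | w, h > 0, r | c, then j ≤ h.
Since r | c and c | r, r = c. Because c | p and p | w, c | w. w | c, so c = w. Since r = c, r = w. Since w = j, r = j. r | h and h > 0, thus r ≤ h. Since r = j, j ≤ h.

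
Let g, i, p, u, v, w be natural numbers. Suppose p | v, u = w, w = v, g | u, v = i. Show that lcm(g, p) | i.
Because u = w and w = v, u = v. Since g | u, g | v. p | v, so lcm(g, p) | v. v = i, so lcm(g, p) | i.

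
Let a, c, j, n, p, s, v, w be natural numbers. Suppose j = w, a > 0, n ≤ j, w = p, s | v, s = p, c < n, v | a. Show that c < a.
Because j = w and w = p, j = p. c < n and n ≤ j, therefore c < j. j = p, so c < p. Since s | v and v | a, s | a. Since s = p, p | a. a > 0, so p ≤ a. c < p, so c < a.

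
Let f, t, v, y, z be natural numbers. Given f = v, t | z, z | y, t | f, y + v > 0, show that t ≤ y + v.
Because t | z and z | y, t | y. f = v and t | f, so t | v. Because t | y, t | y + v. y + v > 0, so t ≤ y + v.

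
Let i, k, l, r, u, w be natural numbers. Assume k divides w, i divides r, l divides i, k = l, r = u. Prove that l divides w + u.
Because k = l and k divides w, l divides w. Because l divides i and i divides r, l divides r. r = u, so l divides u. l divides w, so l divides w + u.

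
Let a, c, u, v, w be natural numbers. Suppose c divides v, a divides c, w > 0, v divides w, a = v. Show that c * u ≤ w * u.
From a = v and a divides c, v divides c. c divides v, so v = c. Since v divides w and w > 0, v ≤ w. Since v = c, c ≤ w. By multiplying by a non-negative, c * u ≤ w * u.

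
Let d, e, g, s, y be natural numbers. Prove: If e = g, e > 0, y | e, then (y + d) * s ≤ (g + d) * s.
y | e and e > 0, thus y ≤ e. Since e = g, y ≤ g. Then y + d ≤ g + d. Then (y + d) * s ≤ (g + d) * s.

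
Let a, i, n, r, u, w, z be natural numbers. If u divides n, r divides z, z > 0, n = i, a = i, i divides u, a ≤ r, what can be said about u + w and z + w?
u + w ≤ z + w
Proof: Since n = i and u divides n, u divides i. Since i divides u, i = u. a = i, so a = u. r divides z and z > 0, hence r ≤ z. a ≤ r, so a ≤ z. a = u, so u ≤ z. Then u + w ≤ z + w.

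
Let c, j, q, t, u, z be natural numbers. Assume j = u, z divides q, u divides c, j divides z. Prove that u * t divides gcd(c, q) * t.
Since j divides z and z divides q, j divides q. From j = u, u divides q. Since u divides c, u divides gcd(c, q). Then u * t divides gcd(c, q) * t.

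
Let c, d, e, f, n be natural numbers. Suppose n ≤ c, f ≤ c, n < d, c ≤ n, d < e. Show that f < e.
n ≤ c and c ≤ n, therefore n = c. n < d and d < e, so n < e. Since n = c, c < e. Since f ≤ c, f < e.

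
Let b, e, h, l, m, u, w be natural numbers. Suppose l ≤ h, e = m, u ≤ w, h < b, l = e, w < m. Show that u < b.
u ≤ w and w < m, therefore u < m. Since l = e and e = m, l = m. Because l ≤ h, m ≤ h. u < m, so u < h. h < b, so u < b.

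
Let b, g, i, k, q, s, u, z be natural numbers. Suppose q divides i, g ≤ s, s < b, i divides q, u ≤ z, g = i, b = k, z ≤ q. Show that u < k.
u ≤ z and z ≤ q, so u ≤ q. i divides q and q divides i, thus i = q. g = i, so g = q. g ≤ s and s < b, therefore g < b. g = q, so q < b. b = k, so q < k. Since u ≤ q, u < k.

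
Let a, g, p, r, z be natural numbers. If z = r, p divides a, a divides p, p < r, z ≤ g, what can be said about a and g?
a < g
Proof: p divides a and a divides p, thus p = a. From p < r, a < r. z = r and z ≤ g, therefore r ≤ g. Since a < r, a < g.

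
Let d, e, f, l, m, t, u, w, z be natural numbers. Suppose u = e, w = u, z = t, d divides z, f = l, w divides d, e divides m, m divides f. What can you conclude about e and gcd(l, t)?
e divides gcd(l, t)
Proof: e divides m and m divides f, thus e divides f. From f = l, e divides l. Because w divides d and d divides z, w divides z. z = t, so w divides t. Since w = u, u divides t. u = e, so e divides t. e divides l, so e divides gcd(l, t).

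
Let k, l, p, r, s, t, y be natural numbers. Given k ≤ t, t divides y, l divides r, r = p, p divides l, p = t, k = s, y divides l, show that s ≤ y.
r = p and l divides r, so l divides p. p divides l, so l = p. p = t, so l = t. Since y divides l, y divides t. From t divides y, t = y. Since k = s and k ≤ t, s ≤ t. t = y, so s ≤ y.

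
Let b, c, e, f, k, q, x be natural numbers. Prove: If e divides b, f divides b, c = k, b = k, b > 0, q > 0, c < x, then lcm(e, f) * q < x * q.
e divides b and f divides b, therefore lcm(e, f) divides b. b > 0, so lcm(e, f) ≤ b. b = k, so lcm(e, f) ≤ k. Because c = k and c < x, k < x. Because lcm(e, f) ≤ k, lcm(e, f) < x. Because q > 0, by multiplying by a positive, lcm(e, f) * q < x * q.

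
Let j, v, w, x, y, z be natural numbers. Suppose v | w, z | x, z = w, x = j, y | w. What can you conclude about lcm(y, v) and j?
lcm(y, v) | j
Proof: y | w and v | w, hence lcm(y, v) | w. z = w and z | x, thus w | x. Since x = j, w | j. Since lcm(y, v) | w, lcm(y, v) | j.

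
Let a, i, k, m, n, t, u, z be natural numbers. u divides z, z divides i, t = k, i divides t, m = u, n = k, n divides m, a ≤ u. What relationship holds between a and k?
a ≤ k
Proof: From u divides z and z divides i, u divides i. t = k and i divides t, hence i divides k. u divides i, so u divides k. n = k and n divides m, therefore k divides m. m = u, so k divides u. Since u divides k, u = k. a ≤ u, so a ≤ k.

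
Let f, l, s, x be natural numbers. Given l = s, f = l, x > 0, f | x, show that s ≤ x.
f = l and l = s, thus f = s. f | x, so s | x. Because x > 0, s ≤ x.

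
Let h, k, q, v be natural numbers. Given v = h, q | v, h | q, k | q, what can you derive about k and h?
k | h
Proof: Since v = h and q | v, q | h. Since h | q, q = h. Since k | q, k | h.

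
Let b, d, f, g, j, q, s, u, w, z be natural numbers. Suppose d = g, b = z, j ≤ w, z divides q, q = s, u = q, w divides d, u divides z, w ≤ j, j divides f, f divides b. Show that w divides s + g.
j ≤ w and w ≤ j, therefore j = w. u = q and u divides z, thus q divides z. From z divides q, z = q. b = z, so b = q. Because j divides f and f divides b, j divides b. Since b = q, j divides q. j = w, so w divides q. Since q = s, w divides s. d = g and w divides d, hence w divides g. Since w divides s, w divides s + g.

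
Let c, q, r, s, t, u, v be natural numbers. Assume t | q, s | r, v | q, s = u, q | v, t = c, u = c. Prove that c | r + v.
s = u and u = c, therefore s = c. s | r, so c | r. q | v and v | q, thus q = v. t = c and t | q, so c | q. Since q = v, c | v. Since c | r, c | r + v.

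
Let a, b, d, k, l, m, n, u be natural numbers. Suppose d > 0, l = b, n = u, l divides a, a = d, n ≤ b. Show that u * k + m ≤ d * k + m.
n = u and n ≤ b, hence u ≤ b. l = b and l divides a, therefore b divides a. Because a = d, b divides d. d > 0, so b ≤ d. Since u ≤ b, u ≤ d. By multiplying by a non-negative, u * k ≤ d * k. Then u * k + m ≤ d * k + m.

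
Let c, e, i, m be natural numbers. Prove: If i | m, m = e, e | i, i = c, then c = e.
m = e and i | m, hence i | e. From e | i, e = i. Since i = c, e = c. Then c = e.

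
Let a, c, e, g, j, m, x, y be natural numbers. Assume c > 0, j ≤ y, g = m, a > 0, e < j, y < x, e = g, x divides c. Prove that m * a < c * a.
Since e = g and g = m, e = m. j ≤ y and y < x, thus j < x. e < j, so e < x. Since e = m, m < x. Because x divides c and c > 0, x ≤ c. m < x, so m < c. Since a > 0, by multiplying by a positive, m * a < c * a.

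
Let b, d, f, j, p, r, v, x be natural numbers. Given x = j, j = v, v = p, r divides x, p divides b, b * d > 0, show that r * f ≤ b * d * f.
Because j = v and v = p, j = p. x = j, so x = p. r divides x, so r divides p. Because p divides b, r divides b. Then r divides b * d. b * d > 0, so r ≤ b * d. By multiplying by a non-negative, r * f ≤ b * d * f.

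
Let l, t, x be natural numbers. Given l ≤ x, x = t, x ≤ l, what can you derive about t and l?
t = l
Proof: l ≤ x and x ≤ l, therefore l = x. x = t, so l = t. Then t = l.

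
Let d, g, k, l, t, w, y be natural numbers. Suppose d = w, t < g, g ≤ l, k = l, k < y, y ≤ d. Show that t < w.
k = l and k < y, therefore l < y. g ≤ l, so g < y. y ≤ d, so g < d. t < g, so t < d. Since d = w, t < w.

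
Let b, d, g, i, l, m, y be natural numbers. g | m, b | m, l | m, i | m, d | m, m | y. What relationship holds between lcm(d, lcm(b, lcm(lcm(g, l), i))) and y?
lcm(d, lcm(b, lcm(lcm(g, l), i))) | y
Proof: g | m and l | m, thus lcm(g, l) | m. Since i | m, lcm(lcm(g, l), i) | m. b | m, so lcm(b, lcm(lcm(g, l), i)) | m. d | m, so lcm(d, lcm(b, lcm(lcm(g, l), i))) | m. m | y, so lcm(d, lcm(b, lcm(lcm(g, l), i))) | y.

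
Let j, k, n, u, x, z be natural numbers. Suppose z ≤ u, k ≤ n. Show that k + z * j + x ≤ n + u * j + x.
z ≤ u, hence z * j ≤ u * j. Then z * j + x ≤ u * j + x. k ≤ n, so k + z * j + x ≤ n + u * j + x.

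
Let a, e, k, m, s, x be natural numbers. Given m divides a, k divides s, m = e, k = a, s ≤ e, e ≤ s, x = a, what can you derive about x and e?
x = e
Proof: s ≤ e and e ≤ s, hence s = e. k = a and k divides s, thus a divides s. Since s = e, a divides e. m = e and m divides a, therefore e divides a. Since a divides e, a = e. Since x = a, x = e.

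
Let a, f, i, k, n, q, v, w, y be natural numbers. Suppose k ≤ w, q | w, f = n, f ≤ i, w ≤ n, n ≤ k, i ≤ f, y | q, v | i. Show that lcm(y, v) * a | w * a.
y | q and q | w, therefore y | w. i ≤ f and f ≤ i, so i = f. f = n, so i = n. n ≤ k and k ≤ w, thus n ≤ w. w ≤ n, so n = w. i = n, so i = w. v | i, so v | w. y | w, so lcm(y, v) | w. Then lcm(y, v) * a | w * a.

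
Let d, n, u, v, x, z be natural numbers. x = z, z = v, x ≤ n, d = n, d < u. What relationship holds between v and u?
v < u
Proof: Because x = z and z = v, x = v. Since x ≤ n, v ≤ n. d = n and d < u, so n < u. v ≤ n, so v < u.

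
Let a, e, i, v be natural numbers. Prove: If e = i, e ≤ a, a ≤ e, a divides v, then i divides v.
a ≤ e and e ≤ a, thus a = e. Because e = i, a = i. a divides v, so i divides v.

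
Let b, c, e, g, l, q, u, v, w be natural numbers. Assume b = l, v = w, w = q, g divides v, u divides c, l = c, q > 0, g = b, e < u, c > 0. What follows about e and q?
e < q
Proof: u divides c and c > 0, thus u ≤ c. v = w and w = q, so v = q. Because g = b and g divides v, b divides v. Since v = q, b divides q. Since b = l, l divides q. l = c, so c divides q. q > 0, so c ≤ q. u ≤ c, so u ≤ q. Since e < u, e < q.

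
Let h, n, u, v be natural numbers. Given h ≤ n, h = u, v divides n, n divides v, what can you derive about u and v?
u ≤ v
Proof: n divides v and v divides n, hence n = v. Since h = u and h ≤ n, u ≤ n. Since n = v, u ≤ v.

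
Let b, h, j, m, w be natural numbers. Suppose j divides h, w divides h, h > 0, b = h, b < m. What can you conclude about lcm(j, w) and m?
lcm(j, w) < m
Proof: j divides h and w divides h, hence lcm(j, w) divides h. Because h > 0, lcm(j, w) ≤ h. b = h and b < m, so h < m. lcm(j, w) ≤ h, so lcm(j, w) < m.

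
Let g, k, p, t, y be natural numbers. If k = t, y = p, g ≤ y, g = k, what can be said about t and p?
t ≤ p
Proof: g = k and k = t, so g = t. Since y = p and g ≤ y, g ≤ p. Since g = t, t ≤ p.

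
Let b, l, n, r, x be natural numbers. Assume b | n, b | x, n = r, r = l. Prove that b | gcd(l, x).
n = r and r = l, therefore n = l. Since b | n, b | l. Since b | x, b | gcd(l, x).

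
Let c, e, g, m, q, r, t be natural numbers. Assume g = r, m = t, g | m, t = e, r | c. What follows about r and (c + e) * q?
r | (c + e) * q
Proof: m = t and t = e, hence m = e. Since g | m, g | e. Since g = r, r | e. r | c, so r | c + e. Then r | (c + e) * q.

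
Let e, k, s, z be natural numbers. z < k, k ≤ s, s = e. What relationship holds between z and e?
z < e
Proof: From z < k and k ≤ s, z < s. s = e, so z < e.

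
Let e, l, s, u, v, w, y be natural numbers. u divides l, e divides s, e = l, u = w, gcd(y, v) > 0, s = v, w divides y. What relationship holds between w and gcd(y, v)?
w ≤ gcd(y, v)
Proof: e = l and e divides s, thus l divides s. Since u divides l, u divides s. u = w, so w divides s. s = v, so w divides v. w divides y, so w divides gcd(y, v). gcd(y, v) > 0, so w ≤ gcd(y, v).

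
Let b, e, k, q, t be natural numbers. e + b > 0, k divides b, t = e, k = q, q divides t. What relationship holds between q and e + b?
q ≤ e + b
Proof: Since t = e and q divides t, q divides e. k = q and k divides b, thus q divides b. Since q divides e, q divides e + b. e + b > 0, so q ≤ e + b.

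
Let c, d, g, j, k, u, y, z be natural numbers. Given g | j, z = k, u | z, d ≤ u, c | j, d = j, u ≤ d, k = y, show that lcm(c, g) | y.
Since c | j and g | j, lcm(c, g) | j. u ≤ d and d ≤ u, so u = d. d = j, so u = j. Since z = k and k = y, z = y. Because u | z, u | y. u = j, so j | y. lcm(c, g) | j, so lcm(c, g) | y.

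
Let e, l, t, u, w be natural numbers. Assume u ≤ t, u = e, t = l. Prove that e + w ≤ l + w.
t = l and u ≤ t, so u ≤ l. Since u = e, e ≤ l. Then e + w ≤ l + w.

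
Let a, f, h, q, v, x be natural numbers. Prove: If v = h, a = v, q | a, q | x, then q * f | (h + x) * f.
a = v and v = h, thus a = h. Since q | a, q | h. q | x, so q | h + x. Then q * f | (h + x) * f.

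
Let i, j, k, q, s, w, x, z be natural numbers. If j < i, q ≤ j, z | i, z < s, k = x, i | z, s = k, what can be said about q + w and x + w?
q + w < x + w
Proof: q ≤ j and j < i, hence q < i. From z | i and i | z, z = i. From s = k and z < s, z < k. Since z = i, i < k. Since q < i, q < k. Since k = x, q < x. Then q + w < x + w.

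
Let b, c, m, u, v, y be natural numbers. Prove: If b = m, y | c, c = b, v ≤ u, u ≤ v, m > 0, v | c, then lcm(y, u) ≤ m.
Because c = b and b = m, c = m. From v ≤ u and u ≤ v, v = u. Since v | c, u | c. y | c, so lcm(y, u) | c. c = m, so lcm(y, u) | m. m > 0, so lcm(y, u) ≤ m.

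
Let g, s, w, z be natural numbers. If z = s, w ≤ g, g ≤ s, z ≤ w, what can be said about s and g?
s = g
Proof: z ≤ w and w ≤ g, therefore z ≤ g. z = s, so s ≤ g. g ≤ s, so s = g.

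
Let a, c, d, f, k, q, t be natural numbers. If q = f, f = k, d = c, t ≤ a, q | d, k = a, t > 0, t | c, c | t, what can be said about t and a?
t = a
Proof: f = k and k = a, thus f = a. Since c | t and t | c, c = t. d = c and q | d, therefore q | c. q = f, so f | c. Since c = t, f | t. t > 0, so f ≤ t. Since f = a, a ≤ t. Since t ≤ a, t = a.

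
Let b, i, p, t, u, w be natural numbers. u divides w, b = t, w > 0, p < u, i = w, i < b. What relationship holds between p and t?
p < t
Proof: u divides w and w > 0, so u ≤ w. p < u, so p < w. b = t and i < b, therefore i < t. i = w, so w < t. Since p < w, p < t.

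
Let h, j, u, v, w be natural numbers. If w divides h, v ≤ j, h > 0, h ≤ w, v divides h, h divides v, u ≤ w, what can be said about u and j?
u ≤ j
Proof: w divides h and h > 0, so w ≤ h. h ≤ w, so w = h. h divides v and v divides h, so h = v. w = h, so w = v. u ≤ w, so u ≤ v. Since v ≤ j, u ≤ j.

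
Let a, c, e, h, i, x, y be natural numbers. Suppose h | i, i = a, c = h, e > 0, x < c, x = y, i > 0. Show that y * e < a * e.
x = y and x < c, hence y < c. Since c = h, y < h. From h | i and i > 0, h ≤ i. i = a, so h ≤ a. Since y < h, y < a. Since e > 0, y * e < a * e.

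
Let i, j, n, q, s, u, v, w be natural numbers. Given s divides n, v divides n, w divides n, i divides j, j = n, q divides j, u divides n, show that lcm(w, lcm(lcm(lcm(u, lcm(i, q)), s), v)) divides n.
i divides j and q divides j, therefore lcm(i, q) divides j. j = n, so lcm(i, q) divides n. u divides n, so lcm(u, lcm(i, q)) divides n. s divides n, so lcm(lcm(u, lcm(i, q)), s) divides n. Since v divides n, lcm(lcm(lcm(u, lcm(i, q)), s), v) divides n. Since w divides n, lcm(w, lcm(lcm(lcm(u, lcm(i, q)), s), v)) divides n.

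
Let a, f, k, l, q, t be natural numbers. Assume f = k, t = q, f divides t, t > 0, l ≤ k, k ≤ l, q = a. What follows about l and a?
l ≤ a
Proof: k ≤ l and l ≤ k, so k = l. From f = k and f divides t, k divides t. From t > 0, k ≤ t. Since k = l, l ≤ t. Since t = q, l ≤ q. q = a, so l ≤ a.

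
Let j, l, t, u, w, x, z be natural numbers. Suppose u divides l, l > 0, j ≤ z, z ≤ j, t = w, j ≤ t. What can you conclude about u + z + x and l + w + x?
u + z + x ≤ l + w + x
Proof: u divides l and l > 0, thus u ≤ l. Because j ≤ z and z ≤ j, j = z. Because t = w and j ≤ t, j ≤ w. j = z, so z ≤ w. Then z + x ≤ w + x. Because u ≤ l, u + z + x ≤ l + w + x.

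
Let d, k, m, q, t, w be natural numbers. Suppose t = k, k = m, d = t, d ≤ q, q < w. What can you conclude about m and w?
m < w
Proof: t = k and k = m, thus t = m. d = t and d ≤ q, hence t ≤ q. Because t = m, m ≤ q. Since q < w, m < w.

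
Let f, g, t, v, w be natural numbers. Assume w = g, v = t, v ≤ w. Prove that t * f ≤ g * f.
Because v = t and v ≤ w, t ≤ w. Since w = g, t ≤ g. Then t * f ≤ g * f.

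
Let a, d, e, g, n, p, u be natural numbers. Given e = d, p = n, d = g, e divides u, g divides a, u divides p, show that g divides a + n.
e = d and d = g, so e = g. Since e divides u, g divides u. Because p = n and u divides p, u divides n. g divides u, so g divides n. g divides a, so g divides a + n.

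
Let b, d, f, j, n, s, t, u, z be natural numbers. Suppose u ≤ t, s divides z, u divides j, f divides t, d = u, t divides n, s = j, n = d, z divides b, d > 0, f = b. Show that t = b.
From n = d and t divides n, t divides d. d > 0, so t ≤ d. d = u, so t ≤ u. u ≤ t, so u = t. s = j and s divides z, therefore j divides z. Since u divides j, u divides z. u = t, so t divides z. Since z divides b, t divides b. f = b and f divides t, so b divides t. t divides b, so t = b.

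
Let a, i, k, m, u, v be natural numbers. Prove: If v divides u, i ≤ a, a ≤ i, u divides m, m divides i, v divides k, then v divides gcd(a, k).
i ≤ a and a ≤ i, therefore i = a. u divides m and m divides i, therefore u divides i. i = a, so u divides a. From v divides u, v divides a. Since v divides k, v divides gcd(a, k).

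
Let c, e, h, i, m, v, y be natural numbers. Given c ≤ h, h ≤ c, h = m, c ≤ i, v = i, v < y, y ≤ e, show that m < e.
c ≤ h and h ≤ c, therefore c = h. Since h = m, c = m. Since v = i and v < y, i < y. Since c ≤ i, c < y. Since c = m, m < y. Since y ≤ e, m < e.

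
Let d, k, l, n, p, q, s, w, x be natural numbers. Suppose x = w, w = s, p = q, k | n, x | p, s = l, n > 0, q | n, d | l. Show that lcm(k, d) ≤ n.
x = w and w = s, so x = s. Since x | p, s | p. Since s = l, l | p. p = q, so l | q. Since d | l, d | q. Since q | n, d | n. Since k | n, lcm(k, d) | n. Since n > 0, lcm(k, d) ≤ n.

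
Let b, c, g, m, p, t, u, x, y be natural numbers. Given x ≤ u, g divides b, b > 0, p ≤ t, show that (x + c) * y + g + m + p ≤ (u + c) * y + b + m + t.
x ≤ u, therefore x + c ≤ u + c. By multiplying by a non-negative, (x + c) * y ≤ (u + c) * y. g divides b and b > 0, so g ≤ b. Then g + m ≤ b + m. Since (x + c) * y ≤ (u + c) * y, (x + c) * y + g + m ≤ (u + c) * y + b + m. Since p ≤ t, (x + c) * y + g + m + p ≤ (u + c) * y + b + m + t.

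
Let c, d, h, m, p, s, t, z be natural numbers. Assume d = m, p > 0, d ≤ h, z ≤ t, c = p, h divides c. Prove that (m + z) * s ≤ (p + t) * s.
Since d = m and d ≤ h, m ≤ h. From c = p and h divides c, h divides p. From p > 0, h ≤ p. Since m ≤ h, m ≤ p. z ≤ t, so m + z ≤ p + t. By multiplying by a non-negative, (m + z) * s ≤ (p + t) * s.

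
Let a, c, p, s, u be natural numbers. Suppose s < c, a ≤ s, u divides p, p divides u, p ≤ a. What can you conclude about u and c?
u < c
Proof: p divides u and u divides p, thus p = u. Since p ≤ a, u ≤ a. Since a ≤ s and s < c, a < c. u ≤ a, so u < c.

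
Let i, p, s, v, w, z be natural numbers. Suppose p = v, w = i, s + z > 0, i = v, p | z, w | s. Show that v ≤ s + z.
w = i and i = v, so w = v. Since w | s, v | s. p = v and p | z, so v | z. v | s, so v | s + z. s + z > 0, so v ≤ s + z.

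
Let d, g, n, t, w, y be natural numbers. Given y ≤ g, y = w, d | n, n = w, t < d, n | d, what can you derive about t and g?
t < g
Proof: Since d | n and n | d, d = n. n = w, so d = w. t < d, so t < w. From y = w and y ≤ g, w ≤ g. t < w, so t < g.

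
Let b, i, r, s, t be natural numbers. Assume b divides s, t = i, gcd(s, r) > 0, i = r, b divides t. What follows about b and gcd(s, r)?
b ≤ gcd(s, r)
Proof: t = i and i = r, so t = r. b divides t, so b divides r. From b divides s, b divides gcd(s, r). gcd(s, r) > 0, so b ≤ gcd(s, r).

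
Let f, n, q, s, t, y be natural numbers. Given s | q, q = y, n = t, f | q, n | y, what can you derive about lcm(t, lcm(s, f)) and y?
lcm(t, lcm(s, f)) | y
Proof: n = t and n | y, therefore t | y. s | q and f | q, thus lcm(s, f) | q. Since q = y, lcm(s, f) | y. From t | y, lcm(t, lcm(s, f)) | y.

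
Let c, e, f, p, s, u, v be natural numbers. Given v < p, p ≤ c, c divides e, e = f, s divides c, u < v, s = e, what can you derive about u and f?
u < f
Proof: Because s = e and s divides c, e divides c. From c divides e, c = e. Because v < p and p ≤ c, v < c. c = e, so v < e. u < v, so u < e. Since e = f, u < f.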